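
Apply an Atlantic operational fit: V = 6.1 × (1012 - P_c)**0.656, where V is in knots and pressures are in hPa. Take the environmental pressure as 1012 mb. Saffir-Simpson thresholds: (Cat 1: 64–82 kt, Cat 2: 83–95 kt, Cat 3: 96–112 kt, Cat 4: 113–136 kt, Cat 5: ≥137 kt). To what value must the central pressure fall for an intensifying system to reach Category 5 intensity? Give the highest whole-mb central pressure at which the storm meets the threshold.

Category 5 begins at V = 137 kt.
Required ΔP = (137/6.1)^(1/0.656) = 22.459^1.524 ≈ 114.83 mb.
P_c ≤ 1012 − 114.83 = 897.17, so the highest integer P_c is 897 mb.

897 mb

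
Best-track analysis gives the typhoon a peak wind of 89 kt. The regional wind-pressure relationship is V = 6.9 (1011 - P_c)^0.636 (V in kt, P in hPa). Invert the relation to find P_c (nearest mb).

ΔP = (V / 6.9)^(1/0.636) = (89/6.9)^1.572.
89/6.9 = 12.899; 12.899^1.572 ≈ 55.74 mb.
P_c = 1011 − 55.74 = 955.26 ≈ 955 mb.

955 mb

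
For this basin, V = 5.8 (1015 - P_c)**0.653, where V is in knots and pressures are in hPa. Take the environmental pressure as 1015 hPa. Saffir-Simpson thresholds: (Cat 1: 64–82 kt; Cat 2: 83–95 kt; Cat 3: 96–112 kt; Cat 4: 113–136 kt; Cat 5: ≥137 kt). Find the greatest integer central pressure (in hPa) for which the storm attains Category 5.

Category 5 begins at V = 137 kt.
Required ΔP = (137/5.8)^(1/0.653) = 23.621^1.531 ≈ 126.78 hPa.
P_c ≤ 1015 − 126.78 = 888.22, so the highest integer P_c is 888 hPa.

888 hPa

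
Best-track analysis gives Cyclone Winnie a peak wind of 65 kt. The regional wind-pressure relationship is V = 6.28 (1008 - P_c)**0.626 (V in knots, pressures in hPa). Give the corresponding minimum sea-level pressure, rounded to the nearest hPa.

ΔP = (V / 6.28)^(1/0.626) = (65/6.28)^1.597.
65/6.28 = 10.350; 10.350^1.597 ≈ 41.81 hPa.
P_c = 1008 − 41.81 = 966.19 ≈ 966 hPa.

966 hPa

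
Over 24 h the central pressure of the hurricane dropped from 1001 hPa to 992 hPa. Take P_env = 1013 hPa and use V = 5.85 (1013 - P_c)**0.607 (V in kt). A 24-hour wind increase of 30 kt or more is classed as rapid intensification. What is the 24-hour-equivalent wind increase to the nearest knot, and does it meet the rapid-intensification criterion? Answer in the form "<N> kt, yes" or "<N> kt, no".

11 kt, no

V₁: ΔP = 12, V ≈ 5.85 × 12^0.607 ≈ 26.44 kt.
V₂: ΔP = 21, V ≈ 5.85 × 21^0.607 ≈ 37.13 kt.
ΔV over 24 h = 10.69 kt → 24 h equivalent = 10.69 × 24/24 ≈ 10.69 kt.
11 kt < 30 kt ⇒ not rapid intensification.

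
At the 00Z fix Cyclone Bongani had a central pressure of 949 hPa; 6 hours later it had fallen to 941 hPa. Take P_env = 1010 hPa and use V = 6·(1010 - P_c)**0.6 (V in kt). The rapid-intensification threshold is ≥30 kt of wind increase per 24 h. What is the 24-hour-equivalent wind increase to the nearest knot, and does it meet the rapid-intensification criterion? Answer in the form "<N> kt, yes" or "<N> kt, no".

22 kt, no

V₁: ΔP = 61, V ≈ 6 × 61^0.6 ≈ 70.69 kt.
V₂: ΔP = 69, V ≈ 6 × 69^0.6 ≈ 76.11 kt.
ΔV over 6 h = 5.42 kt → 24 h equivalent = 5.42 × 24/6 ≈ 21.68 kt.
22 kt < 30 kt ⇒ not rapid intensification.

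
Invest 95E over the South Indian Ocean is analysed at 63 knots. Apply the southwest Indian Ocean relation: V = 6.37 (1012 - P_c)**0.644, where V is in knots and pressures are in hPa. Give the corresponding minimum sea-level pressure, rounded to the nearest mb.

ΔP = (V / 6.37)^(1/0.644) = (63/6.37)^1.553.
63/6.37 = 9.890; 9.890^1.553 ≈ 35.10 mb.
P_c = 1012 − 35.10 = 976.90 ≈ 977 mb.

977 mb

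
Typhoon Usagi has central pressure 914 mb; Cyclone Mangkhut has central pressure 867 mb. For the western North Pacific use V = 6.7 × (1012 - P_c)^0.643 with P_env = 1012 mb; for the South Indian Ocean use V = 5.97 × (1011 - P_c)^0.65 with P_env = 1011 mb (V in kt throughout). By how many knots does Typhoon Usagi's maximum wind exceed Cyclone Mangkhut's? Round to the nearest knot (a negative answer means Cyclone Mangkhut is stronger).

-23 kt

Typhoon Usagi: ΔP = 98; V ≈ 6.7 × 98^0.643 ≈ 127.77 kt.
Cyclone Mangkhut: ΔP = 144; V ≈ 5.97 × 144^0.65 ≈ 150.98 kt.
Difference ≈ 127.77 − 150.98 = -23.21 → -23 kt.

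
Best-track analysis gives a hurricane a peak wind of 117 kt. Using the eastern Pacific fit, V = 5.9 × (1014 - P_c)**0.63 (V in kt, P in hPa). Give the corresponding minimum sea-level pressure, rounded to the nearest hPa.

899 hPa

ΔP = (V / 5.9)^(1/0.63) = (117/5.9)^1.587.
117/5.9 = 19.831; 19.831^1.587 ≈ 114.62 hPa.
P_c = 1014 − 114.62 = 899.38 ≈ 899 hPa.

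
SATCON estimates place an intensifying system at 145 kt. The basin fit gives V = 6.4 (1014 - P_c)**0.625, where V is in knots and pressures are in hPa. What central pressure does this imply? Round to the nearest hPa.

ΔP = (V / 6.4)^(1/0.625) = (145/6.4)^1.600.
145/6.4 = 22.656; 22.656^1.600 ≈ 147.33 hPa.
P_c = 1014 − 147.33 = 866.67 ≈ 867 hPa.

867 hPa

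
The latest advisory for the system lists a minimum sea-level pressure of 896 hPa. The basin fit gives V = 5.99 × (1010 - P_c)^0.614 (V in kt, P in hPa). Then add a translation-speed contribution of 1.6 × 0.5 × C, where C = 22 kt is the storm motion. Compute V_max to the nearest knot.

127 kt

ΔP = 1010 − 896 = 114 hPa.
114^0.614 ≈ 18.321.
V ≈ 5.99 × 18.321 ≈ 109.7 kt.
Translation term: 1.6 × 0.5 × 22 = 17.6 kt.
Corrected V ≈ 127.3 kt → 127 kt.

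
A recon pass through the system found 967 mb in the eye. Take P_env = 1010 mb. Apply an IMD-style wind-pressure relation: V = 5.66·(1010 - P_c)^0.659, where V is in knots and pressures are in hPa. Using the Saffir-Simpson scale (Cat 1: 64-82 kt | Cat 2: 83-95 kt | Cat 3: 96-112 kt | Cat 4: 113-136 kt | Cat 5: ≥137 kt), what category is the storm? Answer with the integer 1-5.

1

ΔP = 1010 − 967 = 43 mb.
V ≈ 5.66 × 43^0.659 = 5.66 × 11.92 ≈ 67 kt.
67 kt falls in the Category 1 band.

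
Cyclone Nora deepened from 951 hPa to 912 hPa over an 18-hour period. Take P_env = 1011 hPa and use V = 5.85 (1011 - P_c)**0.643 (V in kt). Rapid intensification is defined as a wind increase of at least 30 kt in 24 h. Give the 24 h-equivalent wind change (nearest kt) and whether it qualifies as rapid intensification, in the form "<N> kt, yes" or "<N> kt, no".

41 kt, yes

V₁: ΔP = 60, V ≈ 5.85 × 60^0.643 ≈ 81.38 kt.
V₂: ΔP = 99, V ≈ 5.85 × 99^0.643 ≈ 112.29 kt.
ΔV over 18 h = 30.91 kt → 24 h equivalent = 30.91 × 24/18 ≈ 41.21 kt.
41 kt ≥ 30 kt ⇒ rapid intensification.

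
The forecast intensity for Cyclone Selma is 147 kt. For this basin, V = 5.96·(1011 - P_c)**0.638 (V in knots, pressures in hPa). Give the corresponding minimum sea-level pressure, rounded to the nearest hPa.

ΔP = (V / 5.96)^(1/0.638) = (147/5.96)^1.567.
147/5.96 = 24.664; 24.664^1.567 ≈ 152.03 hPa.
P_c = 1011 − 152.03 = 858.97 ≈ 859 hPa.

859 hPa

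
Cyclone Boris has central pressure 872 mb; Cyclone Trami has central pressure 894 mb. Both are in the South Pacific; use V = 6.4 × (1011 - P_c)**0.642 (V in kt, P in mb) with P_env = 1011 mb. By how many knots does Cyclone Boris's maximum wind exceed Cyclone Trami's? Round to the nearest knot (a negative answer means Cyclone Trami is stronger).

16 kt

Cyclone Boris: ΔP = 139; V ≈ 6.4 × 139^0.642 ≈ 152.05 kt.
Cyclone Trami: ΔP = 117; V ≈ 6.4 × 117^0.642 ≈ 136.13 kt.
Difference ≈ 152.05 − 136.13 = 15.92 → 16 kt.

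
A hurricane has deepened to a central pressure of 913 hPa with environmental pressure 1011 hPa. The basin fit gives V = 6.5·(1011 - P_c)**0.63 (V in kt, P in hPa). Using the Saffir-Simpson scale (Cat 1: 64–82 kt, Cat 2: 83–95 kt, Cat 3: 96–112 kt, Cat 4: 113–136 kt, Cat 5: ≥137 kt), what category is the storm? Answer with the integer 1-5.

ΔP = 1011 − 913 = 98 hPa.
V ≈ 6.5 × 98^0.63 = 6.5 × 17.97 ≈ 117 kt.
117 kt falls in the Category 4 band.

4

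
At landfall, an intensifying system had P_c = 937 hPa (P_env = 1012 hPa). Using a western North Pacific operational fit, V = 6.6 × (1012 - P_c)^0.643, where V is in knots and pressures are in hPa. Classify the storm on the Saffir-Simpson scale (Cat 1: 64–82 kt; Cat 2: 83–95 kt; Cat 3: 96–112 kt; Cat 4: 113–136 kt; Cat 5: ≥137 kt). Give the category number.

3

ΔP = 1012 − 937 = 75 hPa.
V ≈ 6.6 × 75^0.643 = 6.6 × 16.06 ≈ 106 kt.
106 kt falls in the Category 3 band.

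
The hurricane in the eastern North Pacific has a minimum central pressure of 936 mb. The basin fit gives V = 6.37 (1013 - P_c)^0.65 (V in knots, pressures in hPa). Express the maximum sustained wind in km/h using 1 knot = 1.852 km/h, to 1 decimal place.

ΔP = 1013 − 936 = 77 mb.
V ≈ 6.37 × 77^0.65 = 6.37 × 16.835 ≈ 107.240 kt.
107.240 × 1.852 ≈ 198.61 km/h → 198.6 km/h.

198.6 km/h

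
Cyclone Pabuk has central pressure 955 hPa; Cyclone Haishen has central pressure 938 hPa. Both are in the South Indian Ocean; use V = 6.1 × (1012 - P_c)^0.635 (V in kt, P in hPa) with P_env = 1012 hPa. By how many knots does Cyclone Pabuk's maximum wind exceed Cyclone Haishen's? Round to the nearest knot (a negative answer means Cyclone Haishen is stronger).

Cyclone Pabuk: ΔP = 57; V ≈ 6.1 × 57^0.635 ≈ 79.49 kt.
Cyclone Haishen: ΔP = 74; V ≈ 6.1 × 74^0.635 ≈ 93.82 kt.
Difference ≈ 79.49 − 93.82 = -14.33 → -14 kt.

-14 kt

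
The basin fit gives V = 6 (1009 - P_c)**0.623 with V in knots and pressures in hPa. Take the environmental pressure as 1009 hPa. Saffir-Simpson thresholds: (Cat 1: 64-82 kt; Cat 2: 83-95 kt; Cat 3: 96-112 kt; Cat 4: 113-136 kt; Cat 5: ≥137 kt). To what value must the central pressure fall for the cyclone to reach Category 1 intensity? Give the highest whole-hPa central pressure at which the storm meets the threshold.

Category 1 begins at V = 64 kt.
Required ΔP = (64/6)^(1/0.623) = 10.667^1.605 ≈ 44.68 hPa.
P_c ≤ 1009 − 44.68 = 964.32, so the highest integer P_c is 964 hPa.

964 hPa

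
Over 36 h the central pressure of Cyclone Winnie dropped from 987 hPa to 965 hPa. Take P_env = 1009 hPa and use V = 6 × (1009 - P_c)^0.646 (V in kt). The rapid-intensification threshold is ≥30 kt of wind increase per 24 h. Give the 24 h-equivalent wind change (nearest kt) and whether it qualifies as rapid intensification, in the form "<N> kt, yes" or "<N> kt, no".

V₁: ΔP = 22, V ≈ 6 × 22^0.646 ≈ 44.19 kt.
V₂: ΔP = 44, V ≈ 6 × 44^0.646 ≈ 69.15 kt.
ΔV over 36 h = 24.96 kt → 24 h equivalent = 24.96 × 24/36 ≈ 16.64 kt.
17 kt < 30 kt ⇒ not rapid intensification.

17 kt, no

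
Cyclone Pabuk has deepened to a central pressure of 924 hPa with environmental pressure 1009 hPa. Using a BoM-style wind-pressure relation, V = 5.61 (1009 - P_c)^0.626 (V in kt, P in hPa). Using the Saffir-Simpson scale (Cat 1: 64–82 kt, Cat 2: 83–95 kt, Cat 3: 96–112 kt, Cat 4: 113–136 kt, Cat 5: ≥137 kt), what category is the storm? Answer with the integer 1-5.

ΔP = 1009 − 924 = 85 hPa.
V ≈ 5.61 × 85^0.626 = 5.61 × 16.14 ≈ 91 kt.
91 kt falls in the Category 2 band.

2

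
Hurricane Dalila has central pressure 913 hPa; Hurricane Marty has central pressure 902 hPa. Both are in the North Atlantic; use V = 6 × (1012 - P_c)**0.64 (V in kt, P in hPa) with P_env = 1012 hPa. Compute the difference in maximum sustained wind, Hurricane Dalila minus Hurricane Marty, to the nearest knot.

-8 kt

Hurricane Dalila: ΔP = 99; V ≈ 6 × 99^0.64 ≈ 113.59 kt.
Hurricane Marty: ΔP = 110; V ≈ 6 × 110^0.64 ≈ 121.52 kt.
Difference ≈ 113.59 − 121.52 = -7.93 → -8 kt.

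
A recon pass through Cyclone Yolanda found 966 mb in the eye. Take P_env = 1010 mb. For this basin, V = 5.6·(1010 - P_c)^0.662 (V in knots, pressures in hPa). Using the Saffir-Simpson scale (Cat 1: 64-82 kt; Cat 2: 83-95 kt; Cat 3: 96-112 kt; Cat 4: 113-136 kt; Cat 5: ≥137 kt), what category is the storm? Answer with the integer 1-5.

ΔP = 1010 − 966 = 44 mb.
V ≈ 5.6 × 44^0.662 = 5.6 × 12.25 ≈ 69 kt.
69 kt falls in the Category 1 band.

1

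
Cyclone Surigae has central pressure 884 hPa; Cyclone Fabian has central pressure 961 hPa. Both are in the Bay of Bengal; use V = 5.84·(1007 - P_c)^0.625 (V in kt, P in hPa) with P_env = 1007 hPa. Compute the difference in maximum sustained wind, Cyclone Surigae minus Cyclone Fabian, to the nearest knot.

Cyclone Surigae: ΔP = 123; V ≈ 5.84 × 123^0.625 ≈ 118.20 kt.
Cyclone Fabian: ΔP = 46; V ≈ 5.84 × 46^0.625 ≈ 63.92 kt.
Difference ≈ 118.20 − 63.92 = 54.28 → 54 kt.

54 kt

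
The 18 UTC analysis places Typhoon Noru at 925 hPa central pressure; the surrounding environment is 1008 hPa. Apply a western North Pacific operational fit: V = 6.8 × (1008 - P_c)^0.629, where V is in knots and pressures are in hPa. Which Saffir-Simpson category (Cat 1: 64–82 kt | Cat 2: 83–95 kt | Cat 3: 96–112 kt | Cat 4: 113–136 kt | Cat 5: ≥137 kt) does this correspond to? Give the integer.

3

ΔP = 1008 − 925 = 83 hPa.
V ≈ 6.8 × 83^0.629 = 6.8 × 16.11 ≈ 110 kt.
110 kt falls in the Category 3 band.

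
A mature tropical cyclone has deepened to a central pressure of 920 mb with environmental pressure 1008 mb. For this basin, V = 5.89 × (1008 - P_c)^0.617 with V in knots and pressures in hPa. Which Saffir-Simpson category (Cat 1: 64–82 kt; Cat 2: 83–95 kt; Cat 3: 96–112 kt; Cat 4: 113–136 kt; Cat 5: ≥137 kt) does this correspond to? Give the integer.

ΔP = 1008 − 920 = 88 mb.
V ≈ 5.89 × 88^0.617 = 5.89 × 15.84 ≈ 93 kt.
93 kt falls in the Category 2 band.

2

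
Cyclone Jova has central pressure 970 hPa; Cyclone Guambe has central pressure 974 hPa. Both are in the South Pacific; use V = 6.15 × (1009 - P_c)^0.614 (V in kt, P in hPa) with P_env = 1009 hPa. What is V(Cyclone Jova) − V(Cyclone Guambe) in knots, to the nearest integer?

Cyclone Jova: ΔP = 39; V ≈ 6.15 × 39^0.614 ≈ 58.32 kt.
Cyclone Guambe: ΔP = 35; V ≈ 6.15 × 35^0.614 ≈ 54.57 kt.
Difference ≈ 58.32 − 54.57 = 3.75 → 4 kt.

4 kt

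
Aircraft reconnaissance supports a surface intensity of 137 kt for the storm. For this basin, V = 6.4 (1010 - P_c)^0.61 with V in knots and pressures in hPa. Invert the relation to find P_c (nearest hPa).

858 hPa

ΔP = (V / 6.4)^(1/0.61) = (137/6.4)^1.639.
137/6.4 = 21.406; 21.406^1.639 ≈ 151.78 hPa.
P_c = 1010 − 151.78 = 858.22 ≈ 858 hPa.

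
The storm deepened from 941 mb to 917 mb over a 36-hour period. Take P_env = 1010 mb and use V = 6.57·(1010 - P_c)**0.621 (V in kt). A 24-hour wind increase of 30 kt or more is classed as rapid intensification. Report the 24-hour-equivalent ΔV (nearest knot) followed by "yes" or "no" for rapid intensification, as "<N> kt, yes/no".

V₁: ΔP = 69, V ≈ 6.57 × 69^0.621 ≈ 91.09 kt.
V₂: ΔP = 93, V ≈ 6.57 × 93^0.621 ≈ 109.65 kt.
ΔV over 36 h = 18.56 kt → 24 h equivalent = 18.56 × 24/36 ≈ 12.37 kt.
12 kt < 30 kt ⇒ not rapid intensification.

12 kt, no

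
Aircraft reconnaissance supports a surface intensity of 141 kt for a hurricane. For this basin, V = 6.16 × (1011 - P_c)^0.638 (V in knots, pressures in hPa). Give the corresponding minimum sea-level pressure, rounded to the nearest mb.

876 mb

ΔP = (V / 6.16)^(1/0.638) = (141/6.16)^1.567.
141/6.16 = 22.890; 22.890^1.567 ≈ 135.24 mb.
P_c = 1011 − 135.24 = 875.76 ≈ 876 mb.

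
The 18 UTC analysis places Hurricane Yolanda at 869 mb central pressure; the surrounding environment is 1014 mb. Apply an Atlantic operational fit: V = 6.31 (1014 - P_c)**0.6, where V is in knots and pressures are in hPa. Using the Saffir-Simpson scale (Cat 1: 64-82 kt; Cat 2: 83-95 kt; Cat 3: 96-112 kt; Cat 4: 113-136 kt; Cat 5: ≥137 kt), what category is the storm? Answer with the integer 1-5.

4

ΔP = 1014 − 869 = 145 mb.
V ≈ 6.31 × 145^0.6 = 6.31 × 19.81 ≈ 125 kt.
125 kt falls in the Category 4 band.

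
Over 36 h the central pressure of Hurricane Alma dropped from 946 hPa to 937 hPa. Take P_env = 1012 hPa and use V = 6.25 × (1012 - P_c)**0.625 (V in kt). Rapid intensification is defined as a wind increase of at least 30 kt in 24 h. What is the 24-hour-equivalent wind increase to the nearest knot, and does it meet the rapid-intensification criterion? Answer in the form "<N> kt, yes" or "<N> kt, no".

V₁: ΔP = 66, V ≈ 6.25 × 66^0.625 ≈ 85.72 kt.
V₂: ΔP = 75, V ≈ 6.25 × 75^0.625 ≈ 92.85 kt.
ΔV over 36 h = 7.13 kt → 24 h equivalent = 7.13 × 24/36 ≈ 4.75 kt.
5 kt < 30 kt ⇒ not rapid intensification.

5 kt, no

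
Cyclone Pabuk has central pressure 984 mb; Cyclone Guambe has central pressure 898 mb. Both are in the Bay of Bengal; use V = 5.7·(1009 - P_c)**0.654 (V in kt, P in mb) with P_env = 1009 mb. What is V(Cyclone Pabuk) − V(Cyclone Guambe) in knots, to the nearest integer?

Cyclone Pabuk: ΔP = 25; V ≈ 5.7 × 25^0.654 ≈ 46.79 kt.
Cyclone Guambe: ΔP = 111; V ≈ 5.7 × 111^0.654 ≈ 124.03 kt.
Difference ≈ 46.79 − 124.03 = -77.24 → -77 kt.

-77 kt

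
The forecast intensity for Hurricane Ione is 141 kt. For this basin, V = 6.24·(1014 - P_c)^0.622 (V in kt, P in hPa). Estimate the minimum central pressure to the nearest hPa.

864 hPa

ΔP = (V / 6.24)^(1/0.622) = (141/6.24)^1.608.
141/6.24 = 22.596; 22.596^1.608 ≈ 150.28 hPa.
P_c = 1014 − 150.28 = 863.72 ≈ 864 hPa.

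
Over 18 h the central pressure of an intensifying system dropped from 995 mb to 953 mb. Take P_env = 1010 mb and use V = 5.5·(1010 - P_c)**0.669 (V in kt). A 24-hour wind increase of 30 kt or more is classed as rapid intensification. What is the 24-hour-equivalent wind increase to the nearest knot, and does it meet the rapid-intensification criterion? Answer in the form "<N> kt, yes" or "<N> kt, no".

65 kt, yes

V₁: ΔP = 15, V ≈ 5.5 × 15^0.669 ≈ 33.66 kt.
V₂: ΔP = 57, V ≈ 5.5 × 57^0.669 ≈ 82.23 kt.
ΔV over 18 h = 48.57 kt → 24 h equivalent = 48.57 × 24/18 ≈ 64.76 kt.
65 kt ≥ 30 kt ⇒ rapid intensification.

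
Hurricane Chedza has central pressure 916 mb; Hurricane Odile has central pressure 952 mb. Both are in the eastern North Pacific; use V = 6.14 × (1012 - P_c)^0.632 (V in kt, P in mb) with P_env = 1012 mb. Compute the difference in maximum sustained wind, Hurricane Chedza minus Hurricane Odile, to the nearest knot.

28 kt

Hurricane Chedza: ΔP = 96; V ≈ 6.14 × 96^0.632 ≈ 109.89 kt.
Hurricane Odile: ΔP = 60; V ≈ 6.14 × 60^0.632 ≈ 81.65 kt.
Difference ≈ 109.89 − 81.65 = 28.24 → 28 kt.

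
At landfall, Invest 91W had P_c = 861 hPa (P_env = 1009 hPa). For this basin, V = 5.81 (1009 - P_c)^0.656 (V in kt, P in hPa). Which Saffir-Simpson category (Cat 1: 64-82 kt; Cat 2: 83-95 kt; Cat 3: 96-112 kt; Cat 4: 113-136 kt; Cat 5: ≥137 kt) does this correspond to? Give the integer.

5

ΔP = 1009 − 861 = 148 hPa.
V ≈ 5.81 × 148^0.656 = 5.81 × 26.53 ≈ 154 kt.
154 kt falls in the Category 5 band.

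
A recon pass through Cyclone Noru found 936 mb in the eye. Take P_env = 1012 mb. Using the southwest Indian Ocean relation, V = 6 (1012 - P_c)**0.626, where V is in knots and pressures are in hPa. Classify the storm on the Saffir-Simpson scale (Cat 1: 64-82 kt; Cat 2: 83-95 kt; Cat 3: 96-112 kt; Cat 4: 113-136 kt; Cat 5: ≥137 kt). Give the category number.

ΔP = 1012 − 936 = 76 mb.
V ≈ 6 × 76^0.626 = 6 × 15.04 ≈ 90 kt.
90 kt falls in the Category 2 band.

2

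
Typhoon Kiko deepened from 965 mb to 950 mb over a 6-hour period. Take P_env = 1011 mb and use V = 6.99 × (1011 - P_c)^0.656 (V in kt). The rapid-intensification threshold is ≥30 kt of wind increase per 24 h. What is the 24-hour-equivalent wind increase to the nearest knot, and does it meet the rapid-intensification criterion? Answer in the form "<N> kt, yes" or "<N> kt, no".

V₁: ΔP = 46, V ≈ 6.99 × 46^0.656 ≈ 86.15 kt.
V₂: ΔP = 61, V ≈ 6.99 × 61^0.656 ≈ 103.67 kt.
ΔV over 6 h = 17.52 kt → 24 h equivalent = 17.52 × 24/6 ≈ 70.08 kt.
70 kt ≥ 30 kt ⇒ rapid intensification.

70 kt, yes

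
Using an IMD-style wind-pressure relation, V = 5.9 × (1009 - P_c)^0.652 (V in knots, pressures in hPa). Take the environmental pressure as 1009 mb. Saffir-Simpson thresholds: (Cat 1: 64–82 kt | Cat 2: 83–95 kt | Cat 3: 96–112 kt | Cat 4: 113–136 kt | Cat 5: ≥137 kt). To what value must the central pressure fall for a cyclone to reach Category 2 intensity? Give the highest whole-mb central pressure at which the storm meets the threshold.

951 mb

Category 2 begins at V = 83 kt.
Required ΔP = (83/5.9)^(1/0.652) = 14.068^1.534 ≈ 57.69 mb.
P_c ≤ 1009 − 57.69 = 951.31, so the highest integer P_c is 951 mb.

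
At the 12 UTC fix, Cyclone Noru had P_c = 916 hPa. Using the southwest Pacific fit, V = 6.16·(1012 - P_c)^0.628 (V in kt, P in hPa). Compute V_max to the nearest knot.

108 kt

ΔP = 1012 − 916 = 96 hPa.
96^0.628 ≈ 17.574.
V ≈ 6.16 × 17.574 ≈ 108.3 kt.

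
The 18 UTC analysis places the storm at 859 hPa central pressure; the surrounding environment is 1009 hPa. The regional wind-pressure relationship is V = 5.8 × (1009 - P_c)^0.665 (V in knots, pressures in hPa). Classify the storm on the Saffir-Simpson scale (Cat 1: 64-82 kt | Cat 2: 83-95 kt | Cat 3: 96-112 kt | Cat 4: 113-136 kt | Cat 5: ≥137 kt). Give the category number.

ΔP = 1009 − 859 = 150 hPa.
V ≈ 5.8 × 150^0.665 = 5.8 × 28.00 ≈ 162 kt.
162 kt falls in the Category 5 band.

5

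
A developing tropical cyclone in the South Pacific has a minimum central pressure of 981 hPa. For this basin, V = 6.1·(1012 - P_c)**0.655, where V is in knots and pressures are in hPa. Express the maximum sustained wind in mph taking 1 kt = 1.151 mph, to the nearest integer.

67 mph

ΔP = 1012 − 981 = 31 hPa.
V ≈ 6.1 × 31^0.655 = 6.1 × 9.481 ≈ 57.832 kt.
57.832 × 1.151 ≈ 66.57 mph → 67 mph.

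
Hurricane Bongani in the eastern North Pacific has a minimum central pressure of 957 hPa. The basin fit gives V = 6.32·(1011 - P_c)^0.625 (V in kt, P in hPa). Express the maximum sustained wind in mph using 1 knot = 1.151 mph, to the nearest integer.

88 mph

ΔP = 1011 − 957 = 54 hPa.
V ≈ 6.32 × 54^0.625 = 6.32 × 12.099 ≈ 76.465 kt.
76.465 × 1.151 ≈ 88.01 mph → 88 mph.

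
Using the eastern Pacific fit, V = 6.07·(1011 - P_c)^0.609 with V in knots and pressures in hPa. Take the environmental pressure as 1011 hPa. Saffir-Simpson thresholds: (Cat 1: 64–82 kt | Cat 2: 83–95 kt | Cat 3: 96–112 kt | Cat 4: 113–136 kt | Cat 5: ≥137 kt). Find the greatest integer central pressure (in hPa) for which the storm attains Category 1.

963 hPa

Category 1 begins at V = 64 kt.
Required ΔP = (64/6.07)^(1/0.609) = 10.544^1.642 ≈ 47.84 hPa.
P_c ≤ 1011 − 47.84 = 963.16, so the highest integer P_c is 963 hPa.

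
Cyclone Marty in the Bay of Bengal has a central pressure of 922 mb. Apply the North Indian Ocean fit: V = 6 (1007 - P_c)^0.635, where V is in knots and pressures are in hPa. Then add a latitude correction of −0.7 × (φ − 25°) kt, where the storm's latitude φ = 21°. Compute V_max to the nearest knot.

104 kt

ΔP = 1007 − 922 = 85 mb.
85^0.635 ≈ 16.795.
V ≈ 6 × 16.795 ≈ 100.8 kt.
Latitude correction: −0.7 × (21 − 25) = 2.8 kt.
Corrected V ≈ 103.6 kt → 104 kt.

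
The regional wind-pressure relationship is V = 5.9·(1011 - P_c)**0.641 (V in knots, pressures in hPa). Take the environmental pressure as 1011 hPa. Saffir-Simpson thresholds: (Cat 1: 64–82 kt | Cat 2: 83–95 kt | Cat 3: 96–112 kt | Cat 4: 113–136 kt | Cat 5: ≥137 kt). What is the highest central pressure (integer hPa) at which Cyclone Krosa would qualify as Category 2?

Category 2 begins at V = 83 kt.
Required ΔP = (83/5.9)^(1/0.641) = 14.068^1.560 ≈ 61.84 hPa.
P_c ≤ 1011 − 61.84 = 949.16, so the highest integer P_c is 949 hPa.

949 hPa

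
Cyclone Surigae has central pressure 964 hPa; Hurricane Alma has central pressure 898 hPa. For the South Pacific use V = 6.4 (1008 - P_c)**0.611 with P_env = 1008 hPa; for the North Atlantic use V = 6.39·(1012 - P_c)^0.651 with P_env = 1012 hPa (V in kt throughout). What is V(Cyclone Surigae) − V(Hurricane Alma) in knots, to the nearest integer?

Cyclone Surigae: ΔP = 44; V ≈ 6.4 × 44^0.611 ≈ 64.61 kt.
Hurricane Alma: ΔP = 114; V ≈ 6.39 × 114^0.651 ≈ 139.49 kt.
Difference ≈ 64.61 − 139.49 = -74.88 → -75 kt.

-75 kt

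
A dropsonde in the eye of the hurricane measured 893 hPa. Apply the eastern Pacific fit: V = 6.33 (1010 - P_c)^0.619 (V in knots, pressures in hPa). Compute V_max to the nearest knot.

ΔP = 1010 − 893 = 117 hPa.
117^0.619 ≈ 19.064.
V ≈ 6.33 × 19.064 ≈ 120.7 kt.

121 kt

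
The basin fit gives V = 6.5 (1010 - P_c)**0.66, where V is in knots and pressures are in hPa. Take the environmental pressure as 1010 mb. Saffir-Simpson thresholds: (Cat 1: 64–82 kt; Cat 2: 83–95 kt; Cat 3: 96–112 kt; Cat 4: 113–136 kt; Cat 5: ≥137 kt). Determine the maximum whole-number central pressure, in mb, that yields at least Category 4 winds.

Category 4 begins at V = 113 kt.
Required ΔP = (113/6.5)^(1/0.66) = 17.385^1.515 ≈ 75.69 mb.
P_c ≤ 1010 − 75.69 = 934.31, so the highest integer P_c is 934 mb.

934 mb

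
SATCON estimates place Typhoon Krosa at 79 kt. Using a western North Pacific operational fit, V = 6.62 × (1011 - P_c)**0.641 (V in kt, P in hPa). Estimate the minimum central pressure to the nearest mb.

963 mb

ΔP = (V / 6.62)^(1/0.641) = (79/6.62)^1.560.
79/6.62 = 11.934; 11.934^1.560 ≈ 47.84 mb.
P_c = 1011 − 47.84 = 963.16 ≈ 963 mb.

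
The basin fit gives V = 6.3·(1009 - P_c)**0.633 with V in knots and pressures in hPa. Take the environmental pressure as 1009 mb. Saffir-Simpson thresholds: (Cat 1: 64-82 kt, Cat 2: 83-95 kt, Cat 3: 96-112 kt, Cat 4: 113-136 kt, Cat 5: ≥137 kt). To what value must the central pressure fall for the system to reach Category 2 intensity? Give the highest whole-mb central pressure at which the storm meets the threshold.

950 mb

Category 2 begins at V = 83 kt.
Required ΔP = (83/6.3)^(1/0.633) = 13.175^1.580 ≈ 58.74 mb.
P_c ≤ 1009 − 58.74 = 950.26, so the highest integer P_c is 950 mb.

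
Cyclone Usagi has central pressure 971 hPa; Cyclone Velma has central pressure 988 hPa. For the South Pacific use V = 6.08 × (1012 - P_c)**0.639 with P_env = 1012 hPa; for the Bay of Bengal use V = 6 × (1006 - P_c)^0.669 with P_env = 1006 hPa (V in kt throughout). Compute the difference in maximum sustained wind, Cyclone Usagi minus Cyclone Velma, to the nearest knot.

Cyclone Usagi: ΔP = 41; V ≈ 6.08 × 41^0.639 ≈ 65.23 kt.
Cyclone Velma: ΔP = 18; V ≈ 6 × 18^0.669 ≈ 41.49 kt.
Difference ≈ 65.23 − 41.49 = 23.74 → 24 kt.

24 kt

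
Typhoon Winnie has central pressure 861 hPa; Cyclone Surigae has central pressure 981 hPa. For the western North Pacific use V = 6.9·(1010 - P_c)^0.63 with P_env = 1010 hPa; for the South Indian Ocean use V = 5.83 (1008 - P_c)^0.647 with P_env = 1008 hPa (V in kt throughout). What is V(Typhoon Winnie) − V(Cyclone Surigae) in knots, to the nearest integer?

Typhoon Winnie: ΔP = 149; V ≈ 6.9 × 149^0.63 ≈ 161.42 kt.
Cyclone Surigae: ΔP = 27; V ≈ 5.83 × 27^0.647 ≈ 49.18 kt.
Difference ≈ 161.42 − 49.18 = 112.24 → 112 kt.

112 kt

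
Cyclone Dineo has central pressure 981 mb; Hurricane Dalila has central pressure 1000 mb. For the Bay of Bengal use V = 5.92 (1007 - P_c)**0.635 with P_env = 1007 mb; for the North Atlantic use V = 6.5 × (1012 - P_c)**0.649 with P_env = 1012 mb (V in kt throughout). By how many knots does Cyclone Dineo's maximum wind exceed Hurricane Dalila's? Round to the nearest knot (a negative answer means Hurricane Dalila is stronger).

14 kt

Cyclone Dineo: ΔP = 26; V ≈ 5.92 × 26^0.635 ≈ 46.86 kt.
Hurricane Dalila: ΔP = 12; V ≈ 6.5 × 12^0.649 ≈ 32.61 kt.
Difference ≈ 46.86 − 32.61 = 14.25 → 14 kt.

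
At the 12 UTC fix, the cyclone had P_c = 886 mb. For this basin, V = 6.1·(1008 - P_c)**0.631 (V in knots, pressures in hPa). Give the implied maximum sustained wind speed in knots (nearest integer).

126 kt

ΔP = 1008 − 886 = 122 mb.
122^0.631 ≈ 20.725.
V ≈ 6.1 × 20.725 ≈ 126.4 kt.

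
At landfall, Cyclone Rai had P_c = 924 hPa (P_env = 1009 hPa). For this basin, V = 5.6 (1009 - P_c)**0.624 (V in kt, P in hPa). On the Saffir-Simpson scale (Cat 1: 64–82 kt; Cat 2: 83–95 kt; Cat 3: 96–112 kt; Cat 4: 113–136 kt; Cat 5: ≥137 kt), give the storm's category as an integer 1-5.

2

ΔP = 1009 − 924 = 85 hPa.
V ≈ 5.6 × 85^0.624 = 5.6 × 15.99 ≈ 90 kt.
90 kt falls in the Category 2 band.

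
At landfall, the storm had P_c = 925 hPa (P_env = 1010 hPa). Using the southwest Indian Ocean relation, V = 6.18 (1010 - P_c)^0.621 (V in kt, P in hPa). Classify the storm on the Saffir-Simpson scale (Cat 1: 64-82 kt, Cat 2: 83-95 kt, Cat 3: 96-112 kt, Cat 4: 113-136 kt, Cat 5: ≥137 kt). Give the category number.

ΔP = 1010 − 925 = 85 hPa.
V ≈ 6.18 × 85^0.621 = 6.18 × 15.78 ≈ 98 kt.
98 kt falls in the Category 3 band.

3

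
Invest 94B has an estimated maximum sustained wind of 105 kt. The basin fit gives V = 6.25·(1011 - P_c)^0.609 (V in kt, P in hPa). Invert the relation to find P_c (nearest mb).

908 mb

ΔP = (V / 6.25)^(1/0.609) = (105/6.25)^1.642.
105/6.25 = 16.800; 16.800^1.642 ≈ 102.80 mb.
P_c = 1011 − 102.80 = 908.20 ≈ 908 mb.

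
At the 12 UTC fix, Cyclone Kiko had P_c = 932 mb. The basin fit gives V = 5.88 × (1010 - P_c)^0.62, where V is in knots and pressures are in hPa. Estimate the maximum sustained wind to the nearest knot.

88 kt

ΔP = 1010 − 932 = 78 mb.
78^0.62 ≈ 14.897.
V ≈ 5.88 × 14.897 ≈ 87.6 kt.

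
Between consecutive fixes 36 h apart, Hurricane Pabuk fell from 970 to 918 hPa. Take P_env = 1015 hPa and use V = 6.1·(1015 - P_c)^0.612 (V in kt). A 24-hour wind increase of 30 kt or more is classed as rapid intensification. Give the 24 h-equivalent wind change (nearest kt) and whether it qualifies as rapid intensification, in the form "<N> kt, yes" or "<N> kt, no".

25 kt, no

V₁: ΔP = 45, V ≈ 6.1 × 45^0.612 ≈ 62.68 kt.
V₂: ΔP = 97, V ≈ 6.1 × 97^0.612 ≈ 100.28 kt.
ΔV over 36 h = 37.60 kt → 24 h equivalent = 37.60 × 24/36 ≈ 25.07 kt.
25 kt < 30 kt ⇒ not rapid intensification.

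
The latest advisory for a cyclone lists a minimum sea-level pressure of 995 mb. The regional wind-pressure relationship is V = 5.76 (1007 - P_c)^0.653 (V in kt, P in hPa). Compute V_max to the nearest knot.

29 kt

ΔP = 1007 − 995 = 12 mb.
12^0.653 ≈ 5.066.
V ≈ 5.76 × 5.066 ≈ 29.2 kt.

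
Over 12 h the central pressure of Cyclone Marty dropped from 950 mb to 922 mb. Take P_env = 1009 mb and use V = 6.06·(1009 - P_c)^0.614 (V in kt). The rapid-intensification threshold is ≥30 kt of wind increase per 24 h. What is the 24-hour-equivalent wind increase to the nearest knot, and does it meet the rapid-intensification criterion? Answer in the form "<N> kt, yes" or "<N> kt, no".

V₁: ΔP = 59, V ≈ 6.06 × 59^0.614 ≈ 74.09 kt.
V₂: ΔP = 87, V ≈ 6.06 × 87^0.614 ≈ 94.05 kt.
ΔV over 12 h = 19.96 kt → 24 h equivalent = 19.96 × 24/12 ≈ 39.92 kt.
40 kt ≥ 30 kt ⇒ rapid intensification.

40 kt, yes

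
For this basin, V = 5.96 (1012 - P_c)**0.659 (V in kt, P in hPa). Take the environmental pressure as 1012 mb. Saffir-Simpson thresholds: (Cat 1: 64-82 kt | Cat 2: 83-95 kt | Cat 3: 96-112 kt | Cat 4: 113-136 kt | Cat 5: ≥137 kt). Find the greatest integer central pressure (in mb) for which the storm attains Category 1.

Category 1 begins at V = 64 kt.
Required ΔP = (64/5.96)^(1/0.659) = 10.738^1.517 ≈ 36.68 mb.
P_c ≤ 1012 − 36.68 = 975.32, so the highest integer P_c is 975 mb.

975 mb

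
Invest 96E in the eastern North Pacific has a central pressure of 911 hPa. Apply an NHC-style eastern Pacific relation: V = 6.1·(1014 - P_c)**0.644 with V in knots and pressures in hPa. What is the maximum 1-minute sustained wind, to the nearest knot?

121 kt

ΔP = 1014 − 911 = 103 hPa.
103^0.644 ≈ 19.782.
V ≈ 6.1 × 19.782 ≈ 120.7 kt.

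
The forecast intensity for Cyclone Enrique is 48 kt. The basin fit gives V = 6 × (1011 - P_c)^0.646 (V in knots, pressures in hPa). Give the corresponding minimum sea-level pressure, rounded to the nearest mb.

986 mb

ΔP = (V / 6)^(1/0.646) = (48/6)^1.548.
48/6 = 8.000; 8.000^1.548 ≈ 25.00 mb.
P_c = 1011 − 25.00 = 986.00 ≈ 986 mb.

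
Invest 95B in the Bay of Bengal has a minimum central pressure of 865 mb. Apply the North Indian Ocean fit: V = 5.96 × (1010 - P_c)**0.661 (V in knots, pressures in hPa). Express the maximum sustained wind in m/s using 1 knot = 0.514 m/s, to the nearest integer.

82 m/s

ΔP = 1010 − 865 = 145 mb.
V ≈ 5.96 × 145^0.661 = 5.96 × 26.833 ≈ 159.923 kt.
159.923 × 0.514 ≈ 82.20 m/s → 82 m/s.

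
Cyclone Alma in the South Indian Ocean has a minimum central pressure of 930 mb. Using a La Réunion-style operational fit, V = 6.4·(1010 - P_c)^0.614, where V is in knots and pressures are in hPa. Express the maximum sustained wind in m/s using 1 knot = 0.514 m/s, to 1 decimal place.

48.5 m/s

ΔP = 1010 − 930 = 80 mb.
V ≈ 6.4 × 80^0.614 = 6.4 × 14.740 ≈ 94.336 kt.
94.336 × 0.514 ≈ 48.49 m/s → 48.5 m/s.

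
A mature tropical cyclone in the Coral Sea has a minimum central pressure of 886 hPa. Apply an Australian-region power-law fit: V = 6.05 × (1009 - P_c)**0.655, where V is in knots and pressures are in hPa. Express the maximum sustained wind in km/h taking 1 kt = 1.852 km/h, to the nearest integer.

ΔP = 1009 − 886 = 123 hPa.
V ≈ 6.05 × 123^0.655 = 6.05 × 23.382 ≈ 141.463 kt.
141.463 × 1.852 ≈ 261.99 km/h → 262 km/h.

262 km/h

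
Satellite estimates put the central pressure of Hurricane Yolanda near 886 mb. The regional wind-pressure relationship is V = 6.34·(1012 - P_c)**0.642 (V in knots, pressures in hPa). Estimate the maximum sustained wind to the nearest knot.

141 kt

ΔP = 1012 − 886 = 126 mb.
126^0.642 ≈ 22.307.
V ≈ 6.34 × 22.307 ≈ 141.4 kt.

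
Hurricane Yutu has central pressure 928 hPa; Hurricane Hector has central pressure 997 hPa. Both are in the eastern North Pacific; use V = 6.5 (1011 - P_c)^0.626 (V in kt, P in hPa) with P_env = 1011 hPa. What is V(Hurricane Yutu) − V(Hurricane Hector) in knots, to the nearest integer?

69 kt

Hurricane Yutu: ΔP = 83; V ≈ 6.5 × 83^0.626 ≈ 103.34 kt.
Hurricane Hector: ΔP = 14; V ≈ 6.5 × 14^0.626 ≈ 33.91 kt.
Difference ≈ 103.34 − 33.91 = 69.43 → 69 kt.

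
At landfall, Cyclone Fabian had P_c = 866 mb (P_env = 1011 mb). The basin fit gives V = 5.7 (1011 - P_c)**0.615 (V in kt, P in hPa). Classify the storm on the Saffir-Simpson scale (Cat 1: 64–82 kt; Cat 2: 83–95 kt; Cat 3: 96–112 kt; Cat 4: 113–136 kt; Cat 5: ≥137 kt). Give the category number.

4

ΔP = 1011 − 866 = 145 mb.
V ≈ 5.7 × 145^0.615 = 5.7 × 21.34 ≈ 122 kt.
122 kt falls in the Category 4 band.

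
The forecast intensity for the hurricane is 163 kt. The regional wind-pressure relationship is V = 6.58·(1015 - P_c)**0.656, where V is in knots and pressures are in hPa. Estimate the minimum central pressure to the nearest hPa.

882 hPa

ΔP = (V / 6.58)^(1/0.656) = (163/6.58)^1.524.
163/6.58 = 24.772; 24.772^1.524 ≈ 133.33 hPa.
P_c = 1015 − 133.33 = 881.67 ≈ 882 hPa.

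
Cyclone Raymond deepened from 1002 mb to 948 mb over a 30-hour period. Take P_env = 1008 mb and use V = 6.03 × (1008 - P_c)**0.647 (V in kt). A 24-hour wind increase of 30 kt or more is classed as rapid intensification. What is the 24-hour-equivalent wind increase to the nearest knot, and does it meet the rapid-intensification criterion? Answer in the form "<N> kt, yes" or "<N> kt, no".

V₁: ΔP = 6, V ≈ 6.03 × 6^0.647 ≈ 19.22 kt.
V₂: ΔP = 60, V ≈ 6.03 × 60^0.647 ≈ 85.27 kt.
ΔV over 30 h = 66.05 kt → 24 h equivalent = 66.05 × 24/30 ≈ 52.84 kt.
53 kt ≥ 30 kt ⇒ rapid intensification.

53 kt, yes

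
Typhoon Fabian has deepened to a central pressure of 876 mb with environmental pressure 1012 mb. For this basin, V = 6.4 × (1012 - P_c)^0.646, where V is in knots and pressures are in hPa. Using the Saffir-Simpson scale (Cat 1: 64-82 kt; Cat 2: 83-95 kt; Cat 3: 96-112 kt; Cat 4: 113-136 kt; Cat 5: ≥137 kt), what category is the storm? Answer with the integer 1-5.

5

ΔP = 1012 − 876 = 136 mb.
V ≈ 6.4 × 136^0.646 = 6.4 × 23.89 ≈ 153 kt.
153 kt falls in the Category 5 band.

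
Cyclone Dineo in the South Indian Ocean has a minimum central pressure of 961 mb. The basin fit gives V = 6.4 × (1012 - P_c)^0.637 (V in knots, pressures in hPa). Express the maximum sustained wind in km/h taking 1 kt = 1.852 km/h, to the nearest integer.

ΔP = 1012 − 961 = 51 mb.
V ≈ 6.4 × 51^0.637 = 6.4 × 12.238 ≈ 78.325 kt.
78.325 × 1.852 ≈ 145.06 km/h → 145 km/h.

145 km/h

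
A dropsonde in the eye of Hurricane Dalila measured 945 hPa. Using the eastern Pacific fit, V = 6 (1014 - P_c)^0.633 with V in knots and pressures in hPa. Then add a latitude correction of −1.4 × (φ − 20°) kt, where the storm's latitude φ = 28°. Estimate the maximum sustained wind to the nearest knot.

ΔP = 1014 − 945 = 69 hPa.
69^0.633 ≈ 14.588.
V ≈ 6 × 14.588 ≈ 87.5 kt.
Latitude correction: −1.4 × (28 − 20) = -11.2 kt.
Corrected V ≈ 76.3 kt → 76 kt.

76 kt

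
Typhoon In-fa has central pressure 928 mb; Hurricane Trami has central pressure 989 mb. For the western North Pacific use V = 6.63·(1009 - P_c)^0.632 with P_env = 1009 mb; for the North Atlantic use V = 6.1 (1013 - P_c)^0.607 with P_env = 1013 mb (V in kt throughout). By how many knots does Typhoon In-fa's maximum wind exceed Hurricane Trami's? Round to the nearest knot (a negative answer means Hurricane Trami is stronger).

65 kt

Typhoon In-fa: ΔP = 81; V ≈ 6.63 × 81^0.632 ≈ 106.58 kt.
Hurricane Trami: ΔP = 24; V ≈ 6.1 × 24^0.607 ≈ 41.99 kt.
Difference ≈ 106.58 − 41.99 = 64.59 → 65 kt.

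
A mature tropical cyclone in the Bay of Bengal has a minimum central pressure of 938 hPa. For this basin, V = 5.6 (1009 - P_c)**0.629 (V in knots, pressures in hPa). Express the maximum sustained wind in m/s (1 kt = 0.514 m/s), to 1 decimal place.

42.0 m/s

ΔP = 1009 − 938 = 71 hPa.
V ≈ 5.6 × 71^0.629 = 5.6 × 14.603 ≈ 81.777 kt.
81.777 × 0.514 ≈ 42.03 m/s → 42.0 m/s.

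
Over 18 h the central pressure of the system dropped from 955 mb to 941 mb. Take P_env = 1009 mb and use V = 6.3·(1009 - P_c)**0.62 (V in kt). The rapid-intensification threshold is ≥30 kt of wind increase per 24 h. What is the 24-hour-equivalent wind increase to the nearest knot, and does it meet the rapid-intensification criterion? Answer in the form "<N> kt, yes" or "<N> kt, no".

15 kt, no

V₁: ΔP = 54, V ≈ 6.3 × 54^0.62 ≈ 74.72 kt.
V₂: ΔP = 68, V ≈ 6.3 × 68^0.62 ≈ 86.20 kt.
ΔV over 18 h = 11.48 kt → 24 h equivalent = 11.48 × 24/18 ≈ 15.31 kt.
15 kt < 30 kt ⇒ not rapid intensification.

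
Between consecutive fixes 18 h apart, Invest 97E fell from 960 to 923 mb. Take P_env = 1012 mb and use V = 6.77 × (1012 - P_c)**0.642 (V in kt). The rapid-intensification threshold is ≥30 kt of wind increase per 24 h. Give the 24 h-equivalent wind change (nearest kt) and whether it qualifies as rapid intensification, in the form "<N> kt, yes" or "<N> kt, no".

V₁: ΔP = 52, V ≈ 6.77 × 52^0.642 ≈ 85.56 kt.
V₂: ΔP = 89, V ≈ 6.77 × 89^0.642 ≈ 120.81 kt.
ΔV over 18 h = 35.25 kt → 24 h equivalent = 35.25 × 24/18 ≈ 47.00 kt.
47 kt ≥ 30 kt ⇒ rapid intensification.

47 kt, yes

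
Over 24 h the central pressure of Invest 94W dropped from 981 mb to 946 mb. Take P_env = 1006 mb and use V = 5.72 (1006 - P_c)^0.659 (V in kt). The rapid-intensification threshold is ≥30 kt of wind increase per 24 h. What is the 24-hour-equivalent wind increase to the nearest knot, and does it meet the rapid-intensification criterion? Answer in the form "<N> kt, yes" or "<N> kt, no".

V₁: ΔP = 25, V ≈ 5.72 × 25^0.659 ≈ 47.71 kt.
V₂: ΔP = 60, V ≈ 5.72 × 60^0.659 ≈ 84.96 kt.
ΔV over 24 h = 37.25 kt → 24 h equivalent = 37.25 × 24/24 ≈ 37.25 kt.
37 kt ≥ 30 kt ⇒ rapid intensification.

37 kt, yes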